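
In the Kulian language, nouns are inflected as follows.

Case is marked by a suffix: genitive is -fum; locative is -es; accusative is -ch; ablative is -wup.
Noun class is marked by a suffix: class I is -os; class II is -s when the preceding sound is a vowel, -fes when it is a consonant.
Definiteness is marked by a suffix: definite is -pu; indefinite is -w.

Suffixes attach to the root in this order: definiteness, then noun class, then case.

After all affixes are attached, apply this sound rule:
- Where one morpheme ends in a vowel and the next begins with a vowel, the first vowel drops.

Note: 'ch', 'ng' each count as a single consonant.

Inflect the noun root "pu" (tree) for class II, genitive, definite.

Attach definiteness definite -pu → pupu.
Attach noun class class II -s (after vowel 'u') → pupus.
Attach case genitive -fum → pupusfum.
Vowel deletion: no change.

pupusfum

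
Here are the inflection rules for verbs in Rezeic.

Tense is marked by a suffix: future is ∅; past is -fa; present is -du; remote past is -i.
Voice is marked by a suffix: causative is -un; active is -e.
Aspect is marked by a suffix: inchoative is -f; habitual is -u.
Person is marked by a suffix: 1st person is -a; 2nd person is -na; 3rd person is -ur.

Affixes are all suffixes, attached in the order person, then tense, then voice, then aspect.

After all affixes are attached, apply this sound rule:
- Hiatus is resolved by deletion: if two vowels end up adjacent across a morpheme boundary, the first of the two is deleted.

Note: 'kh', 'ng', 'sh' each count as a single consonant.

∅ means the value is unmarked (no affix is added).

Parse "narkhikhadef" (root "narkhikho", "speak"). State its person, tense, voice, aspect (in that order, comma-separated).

1st person, present, active, inchoative

Segment: narkhikho-a-du-e-f.
person: -a → 1st person.
tense: -du → present.
voice: -e → active.
aspect: -f → inchoative.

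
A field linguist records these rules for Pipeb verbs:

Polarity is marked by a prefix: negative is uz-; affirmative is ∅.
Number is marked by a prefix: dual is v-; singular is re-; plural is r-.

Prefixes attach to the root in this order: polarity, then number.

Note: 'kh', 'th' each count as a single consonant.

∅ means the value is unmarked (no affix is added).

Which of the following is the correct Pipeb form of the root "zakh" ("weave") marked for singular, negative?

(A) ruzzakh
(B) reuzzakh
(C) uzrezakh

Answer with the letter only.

B

Attach polarity negative uz- → uzzakh.
Attach number singular re- → reuzzakh.
So the correct form is reuzzakh, option (B).
(A) ruzzakh is wrong: it uses plural instead of singular for number.
(C) uzrezakh is wrong: it has the affixes in the wrong order.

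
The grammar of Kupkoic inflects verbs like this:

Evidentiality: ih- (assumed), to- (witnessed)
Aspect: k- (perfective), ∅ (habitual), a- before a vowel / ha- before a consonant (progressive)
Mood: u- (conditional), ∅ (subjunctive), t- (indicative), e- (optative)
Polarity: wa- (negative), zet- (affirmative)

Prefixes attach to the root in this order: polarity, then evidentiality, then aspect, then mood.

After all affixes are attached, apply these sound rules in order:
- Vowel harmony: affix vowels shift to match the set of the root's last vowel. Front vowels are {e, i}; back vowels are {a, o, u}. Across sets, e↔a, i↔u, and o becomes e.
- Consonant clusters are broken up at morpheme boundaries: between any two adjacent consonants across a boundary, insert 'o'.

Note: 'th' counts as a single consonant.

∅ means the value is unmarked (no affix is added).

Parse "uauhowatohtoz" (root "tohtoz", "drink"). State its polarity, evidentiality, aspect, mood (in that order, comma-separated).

negative, assumed, progressive, conditional

Segment: u-a-ih-wa-tohtoz.
polarity: wa- → negative.
evidentiality: ih- → assumed.
aspect: a/ha- → progressive.
mood: u- → conditional.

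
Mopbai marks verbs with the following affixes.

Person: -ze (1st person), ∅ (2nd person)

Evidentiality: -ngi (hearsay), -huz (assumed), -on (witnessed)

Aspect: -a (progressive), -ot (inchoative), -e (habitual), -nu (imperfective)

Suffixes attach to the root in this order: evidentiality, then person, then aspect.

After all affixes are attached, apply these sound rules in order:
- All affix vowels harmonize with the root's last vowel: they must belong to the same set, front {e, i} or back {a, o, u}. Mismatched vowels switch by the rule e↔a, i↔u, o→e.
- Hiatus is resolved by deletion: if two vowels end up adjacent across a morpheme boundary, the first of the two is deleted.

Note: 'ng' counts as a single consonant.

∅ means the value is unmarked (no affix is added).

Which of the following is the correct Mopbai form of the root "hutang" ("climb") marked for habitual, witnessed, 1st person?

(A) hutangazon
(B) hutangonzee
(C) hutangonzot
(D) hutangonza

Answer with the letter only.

D

Attach evidentiality witnessed -on → hutangon.
Attach person 1st person -ze → hutangonze.
Attach aspect habitual -e → hutangonzee.
Apply vowel harmony: hutangonzee → hutangonzaa.
Apply vowel deletion: hutangonzaa → hutangonza.
So the correct form is hutangonza, option (D).
(A) hutangazon is wrong: it has the affixes in the wrong order.
(B) hutangonzee is wrong: it fails to apply the sound rule(s).
(C) hutangonzot is wrong: it uses inchoative instead of habitual for aspect.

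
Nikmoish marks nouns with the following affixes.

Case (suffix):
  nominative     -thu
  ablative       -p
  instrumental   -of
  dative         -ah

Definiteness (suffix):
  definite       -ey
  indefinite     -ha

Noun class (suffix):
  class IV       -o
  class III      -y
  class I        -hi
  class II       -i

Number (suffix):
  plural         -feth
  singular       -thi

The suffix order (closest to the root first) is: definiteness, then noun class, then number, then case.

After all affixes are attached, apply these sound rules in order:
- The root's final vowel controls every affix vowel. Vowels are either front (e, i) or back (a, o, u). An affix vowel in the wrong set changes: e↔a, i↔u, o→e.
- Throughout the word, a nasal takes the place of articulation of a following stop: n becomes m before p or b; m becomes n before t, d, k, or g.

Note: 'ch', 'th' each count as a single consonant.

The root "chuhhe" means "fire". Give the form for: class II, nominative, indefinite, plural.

chuhheheifeththi

Attach definiteness indefinite -ha → chuhheha.
Attach noun class class II -i → chuhhehai.
Attach number plural -feth → chuhhehaifeth.
Attach case nominative -thu → chuhhehaifeththu.
Apply vowel harmony: chuhhehaifeththu → chuhheheifeththi.
Nasal assimilation: no change.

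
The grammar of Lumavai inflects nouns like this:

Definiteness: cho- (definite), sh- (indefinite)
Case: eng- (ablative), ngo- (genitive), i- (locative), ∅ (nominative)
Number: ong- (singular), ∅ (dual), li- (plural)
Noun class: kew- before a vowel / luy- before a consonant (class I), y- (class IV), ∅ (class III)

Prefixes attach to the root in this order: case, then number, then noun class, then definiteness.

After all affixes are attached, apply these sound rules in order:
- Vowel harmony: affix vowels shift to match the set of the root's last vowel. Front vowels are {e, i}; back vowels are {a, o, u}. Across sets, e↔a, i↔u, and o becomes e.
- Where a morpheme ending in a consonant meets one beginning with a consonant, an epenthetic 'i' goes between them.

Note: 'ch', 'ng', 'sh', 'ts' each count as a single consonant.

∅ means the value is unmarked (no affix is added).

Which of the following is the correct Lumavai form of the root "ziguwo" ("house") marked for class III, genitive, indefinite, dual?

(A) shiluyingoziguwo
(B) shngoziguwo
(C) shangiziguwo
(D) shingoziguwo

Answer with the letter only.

D

Attach case genitive ngo- → ngoziguwo.
number = dual: zero marking, form stays ngoziguwo.
noun class = class III: zero marking, form stays ngoziguwo.
Attach definiteness indefinite sh- → shngoziguwo.
Vowel harmony: no change.
Apply epenthesis: shngoziguwo → shingoziguwo.
So the correct form is shingoziguwo, option (D).
(B) shngoziguwo is wrong: it fails to apply the sound rule(s).
(A) shiluyingoziguwo is wrong: it uses class I instead of class III for noun class.
(C) shangiziguwo is wrong: it uses ablative instead of genitive for case.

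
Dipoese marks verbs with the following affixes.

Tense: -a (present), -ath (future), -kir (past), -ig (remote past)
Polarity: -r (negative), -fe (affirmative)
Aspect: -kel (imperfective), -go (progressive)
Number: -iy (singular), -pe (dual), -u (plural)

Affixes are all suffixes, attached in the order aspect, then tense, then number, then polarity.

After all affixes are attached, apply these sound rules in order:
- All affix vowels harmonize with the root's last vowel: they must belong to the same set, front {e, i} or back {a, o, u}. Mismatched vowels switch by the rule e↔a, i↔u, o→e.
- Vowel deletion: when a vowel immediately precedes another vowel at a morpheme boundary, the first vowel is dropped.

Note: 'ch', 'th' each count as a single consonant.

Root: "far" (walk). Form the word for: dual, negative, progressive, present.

fargapar

Attach aspect progressive -go → fargo.
Attach tense present -a → fargoa.
Attach number dual -pe → fargoape.
Attach polarity negative -r → fargoaper.
Apply vowel harmony: fargoaper → fargoapar.
Apply vowel deletion: fargoapar → fargapar.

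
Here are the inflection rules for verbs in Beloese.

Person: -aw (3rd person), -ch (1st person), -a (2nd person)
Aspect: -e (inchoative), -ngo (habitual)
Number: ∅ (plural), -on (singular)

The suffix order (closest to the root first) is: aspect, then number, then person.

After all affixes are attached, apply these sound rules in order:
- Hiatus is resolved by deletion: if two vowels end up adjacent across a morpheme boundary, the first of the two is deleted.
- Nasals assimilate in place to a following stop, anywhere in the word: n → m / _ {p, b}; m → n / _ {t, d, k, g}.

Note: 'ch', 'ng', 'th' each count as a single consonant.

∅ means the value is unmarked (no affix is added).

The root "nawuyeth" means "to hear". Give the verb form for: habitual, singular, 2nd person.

Attach aspect habitual -ngo → nawuyethngo.
Attach number singular -on → nawuyethngoon.
Attach person 2nd person -a → nawuyethngoona.
Apply vowel deletion: nawuyethngoona → nawuyethngona.
Nasal assimilation: no change.

nawuyethngona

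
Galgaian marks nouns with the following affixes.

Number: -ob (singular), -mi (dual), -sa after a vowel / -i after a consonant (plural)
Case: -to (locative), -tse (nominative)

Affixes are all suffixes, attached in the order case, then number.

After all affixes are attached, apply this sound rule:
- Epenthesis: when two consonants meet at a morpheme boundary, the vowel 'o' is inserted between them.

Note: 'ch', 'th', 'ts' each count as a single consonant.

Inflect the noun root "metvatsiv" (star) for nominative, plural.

Attach case nominative -tse → metvatsivtse.
Attach number plural -sa (after vowel 'e') → metvatsivtsesa.
Apply epenthesis: metvatsivtsesa → metvatsivotsesa.

metvatsivotsesa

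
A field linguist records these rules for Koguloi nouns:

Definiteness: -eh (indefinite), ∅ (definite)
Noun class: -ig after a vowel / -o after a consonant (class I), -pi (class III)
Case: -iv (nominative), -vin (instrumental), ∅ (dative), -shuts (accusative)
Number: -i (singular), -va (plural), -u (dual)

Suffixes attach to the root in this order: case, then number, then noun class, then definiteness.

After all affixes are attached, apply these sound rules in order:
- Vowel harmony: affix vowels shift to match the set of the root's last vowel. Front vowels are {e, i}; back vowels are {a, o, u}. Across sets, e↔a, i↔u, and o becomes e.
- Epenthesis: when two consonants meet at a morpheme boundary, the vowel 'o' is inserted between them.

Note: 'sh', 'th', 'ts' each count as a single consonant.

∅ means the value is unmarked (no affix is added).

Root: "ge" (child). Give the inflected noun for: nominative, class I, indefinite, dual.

geiviigeh

Attach case nominative -iv → geiv.
Attach number dual -u → geivu.
Attach noun class class I -ig (after vowel 'u') → geivuig.
Attach definiteness indefinite -eh → geivuigeh.
Apply vowel harmony: geivuigeh → geiviigeh.
Epenthesis: no change.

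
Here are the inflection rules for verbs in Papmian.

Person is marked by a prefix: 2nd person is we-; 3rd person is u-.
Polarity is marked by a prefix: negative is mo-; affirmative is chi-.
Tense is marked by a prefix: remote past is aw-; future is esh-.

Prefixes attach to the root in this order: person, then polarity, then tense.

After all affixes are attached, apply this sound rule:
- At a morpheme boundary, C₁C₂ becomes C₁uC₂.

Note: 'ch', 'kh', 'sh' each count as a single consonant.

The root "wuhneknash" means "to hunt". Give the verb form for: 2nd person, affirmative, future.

Attach person 2nd person we- → wewuhneknash.
Attach polarity affirmative chi- → chiwewuhneknash.
Attach tense future esh- → eshchiwewuhneknash.
Apply epenthesis: eshchiwewuhneknash → eshuchiwewuhneknash.

eshuchiwewuhneknash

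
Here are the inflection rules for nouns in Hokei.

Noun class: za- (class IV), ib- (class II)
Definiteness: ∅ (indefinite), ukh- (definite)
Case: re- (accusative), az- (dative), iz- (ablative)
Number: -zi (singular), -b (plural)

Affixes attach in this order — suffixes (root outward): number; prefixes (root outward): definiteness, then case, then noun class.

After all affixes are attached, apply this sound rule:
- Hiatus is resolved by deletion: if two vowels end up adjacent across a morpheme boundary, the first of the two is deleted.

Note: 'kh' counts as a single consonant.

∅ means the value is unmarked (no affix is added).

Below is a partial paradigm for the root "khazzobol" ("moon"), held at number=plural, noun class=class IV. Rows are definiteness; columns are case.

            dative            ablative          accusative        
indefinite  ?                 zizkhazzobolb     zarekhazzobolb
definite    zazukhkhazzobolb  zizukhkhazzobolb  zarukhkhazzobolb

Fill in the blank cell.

definiteness = indefinite: zero marking, form stays khazzobol.
Attach number plural -b → khazzobolb.
Attach case dative az- → azkhazzobolb.
Attach noun class class IV za- → zaazkhazzobolb.
Apply vowel deletion: zaazkhazzobolb → zazkhazzobolb.

zazkhazzobolb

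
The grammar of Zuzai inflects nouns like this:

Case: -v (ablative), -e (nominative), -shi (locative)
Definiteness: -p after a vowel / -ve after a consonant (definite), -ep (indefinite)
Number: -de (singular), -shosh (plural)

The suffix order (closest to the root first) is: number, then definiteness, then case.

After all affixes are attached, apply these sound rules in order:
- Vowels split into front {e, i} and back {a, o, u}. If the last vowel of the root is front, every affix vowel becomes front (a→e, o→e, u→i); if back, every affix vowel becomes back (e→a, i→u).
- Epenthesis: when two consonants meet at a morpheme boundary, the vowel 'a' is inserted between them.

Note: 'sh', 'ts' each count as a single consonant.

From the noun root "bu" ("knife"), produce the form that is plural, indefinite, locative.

Attach number plural -shosh → bushosh.
Attach definiteness indefinite -ep → bushoshep.
Attach case locative -shi → bushoshepshi.
Apply vowel harmony: bushoshepshi → bushoshapshu.
Apply epenthesis: bushoshapshu → bushoshapashu.

bushoshapashu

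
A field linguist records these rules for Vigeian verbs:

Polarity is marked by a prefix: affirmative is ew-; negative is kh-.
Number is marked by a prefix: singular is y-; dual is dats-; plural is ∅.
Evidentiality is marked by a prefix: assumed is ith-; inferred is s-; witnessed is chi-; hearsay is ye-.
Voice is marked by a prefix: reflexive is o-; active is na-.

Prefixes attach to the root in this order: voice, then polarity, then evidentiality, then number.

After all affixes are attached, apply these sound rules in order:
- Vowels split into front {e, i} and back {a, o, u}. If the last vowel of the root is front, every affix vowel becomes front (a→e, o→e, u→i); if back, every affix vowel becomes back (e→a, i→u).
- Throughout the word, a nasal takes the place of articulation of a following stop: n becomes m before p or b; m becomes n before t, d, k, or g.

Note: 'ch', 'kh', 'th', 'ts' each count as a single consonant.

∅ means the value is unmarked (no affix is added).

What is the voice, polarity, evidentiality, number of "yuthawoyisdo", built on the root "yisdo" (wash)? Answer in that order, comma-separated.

Segment: y-ith-ew-o-yisdo.
voice: o- → reflexive.
polarity: ew- → affirmative.
evidentiality: ith- → assumed.
number: y- → singular.

reflexive, affirmative, assumed, singular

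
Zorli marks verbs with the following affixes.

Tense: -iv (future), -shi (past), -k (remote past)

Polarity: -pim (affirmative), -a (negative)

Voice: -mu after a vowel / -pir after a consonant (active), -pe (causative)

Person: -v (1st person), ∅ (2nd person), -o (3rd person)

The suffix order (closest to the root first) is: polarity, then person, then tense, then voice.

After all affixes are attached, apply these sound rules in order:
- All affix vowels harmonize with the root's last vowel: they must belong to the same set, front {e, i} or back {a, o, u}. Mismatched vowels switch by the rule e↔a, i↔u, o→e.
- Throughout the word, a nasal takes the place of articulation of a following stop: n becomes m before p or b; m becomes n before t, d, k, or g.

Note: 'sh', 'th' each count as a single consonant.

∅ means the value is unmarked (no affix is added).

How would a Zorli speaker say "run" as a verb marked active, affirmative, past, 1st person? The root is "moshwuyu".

Attach polarity affirmative -pim → moshwuyupim.
Attach person 1st person -v → moshwuyupimv.
Attach tense past -shi → moshwuyupimvshi.
Attach voice active -mu (after vowel 'i') → moshwuyupimvshimu.
Apply vowel harmony: moshwuyupimvshimu → moshwuyupumvshumu.
Nasal assimilation: no change.

moshwuyupumvshumu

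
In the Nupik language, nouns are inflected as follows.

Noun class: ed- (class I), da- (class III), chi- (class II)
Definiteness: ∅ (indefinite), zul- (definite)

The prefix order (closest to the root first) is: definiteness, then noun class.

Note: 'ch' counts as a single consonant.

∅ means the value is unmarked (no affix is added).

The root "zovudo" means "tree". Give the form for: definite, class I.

Attach definiteness definite zul- → zulzovudo.
Attach noun class class I ed- → edzulzovudo.

edzulzovudo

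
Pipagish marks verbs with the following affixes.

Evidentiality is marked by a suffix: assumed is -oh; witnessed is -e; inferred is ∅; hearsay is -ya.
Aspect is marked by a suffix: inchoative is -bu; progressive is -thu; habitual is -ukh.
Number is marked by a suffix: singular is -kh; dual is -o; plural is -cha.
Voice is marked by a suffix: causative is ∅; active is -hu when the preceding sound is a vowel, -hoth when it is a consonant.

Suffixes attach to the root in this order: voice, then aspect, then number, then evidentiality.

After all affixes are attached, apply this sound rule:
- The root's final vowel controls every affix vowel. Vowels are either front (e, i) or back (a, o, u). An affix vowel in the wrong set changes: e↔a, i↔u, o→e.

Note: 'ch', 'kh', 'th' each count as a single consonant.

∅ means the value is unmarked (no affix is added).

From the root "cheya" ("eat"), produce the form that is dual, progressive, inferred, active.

cheyahuthuo

Attach voice active -hu (after vowel 'a') → cheyahu.
Attach aspect progressive -thu → cheyahuthu.
Attach number dual -o → cheyahuthuo.
evidentiality = inferred: zero marking, form stays cheyahuthuo.
Vowel harmony: no change.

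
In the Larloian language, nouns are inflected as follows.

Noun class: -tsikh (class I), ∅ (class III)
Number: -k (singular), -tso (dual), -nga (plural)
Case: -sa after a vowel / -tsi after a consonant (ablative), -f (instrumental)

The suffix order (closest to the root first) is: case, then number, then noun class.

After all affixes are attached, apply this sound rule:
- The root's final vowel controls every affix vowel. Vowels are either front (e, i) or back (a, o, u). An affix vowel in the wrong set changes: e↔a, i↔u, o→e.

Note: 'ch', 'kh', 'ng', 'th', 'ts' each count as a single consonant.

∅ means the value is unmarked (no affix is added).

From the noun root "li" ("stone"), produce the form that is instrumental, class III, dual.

liftse

Attach case instrumental -f → lif.
Attach number dual -tso → liftso.
noun class = class III: zero marking, form stays liftso.
Apply vowel harmony: liftso → liftse.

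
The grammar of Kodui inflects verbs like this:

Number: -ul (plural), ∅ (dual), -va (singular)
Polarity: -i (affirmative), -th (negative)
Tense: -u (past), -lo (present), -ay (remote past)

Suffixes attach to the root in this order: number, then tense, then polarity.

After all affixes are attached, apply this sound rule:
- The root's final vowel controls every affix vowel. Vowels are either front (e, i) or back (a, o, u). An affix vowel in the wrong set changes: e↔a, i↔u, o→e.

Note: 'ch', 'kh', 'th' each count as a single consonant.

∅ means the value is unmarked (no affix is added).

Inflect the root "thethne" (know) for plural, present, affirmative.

Attach number plural -ul → thethneul.
Attach tense present -lo → thethneullo.
Attach polarity affirmative -i → thethneulloi.
Apply vowel harmony: thethneulloi → thethneillei.

thethneillei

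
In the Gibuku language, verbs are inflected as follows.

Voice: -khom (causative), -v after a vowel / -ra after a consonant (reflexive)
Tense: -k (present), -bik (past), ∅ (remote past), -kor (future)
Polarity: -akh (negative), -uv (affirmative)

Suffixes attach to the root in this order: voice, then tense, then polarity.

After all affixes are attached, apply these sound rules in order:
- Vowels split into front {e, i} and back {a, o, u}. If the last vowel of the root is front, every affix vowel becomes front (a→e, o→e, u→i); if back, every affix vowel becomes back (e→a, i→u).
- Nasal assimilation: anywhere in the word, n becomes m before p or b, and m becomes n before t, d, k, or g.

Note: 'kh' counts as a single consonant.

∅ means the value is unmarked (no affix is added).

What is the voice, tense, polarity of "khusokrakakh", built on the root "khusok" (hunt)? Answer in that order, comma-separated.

reflexive, present, negative

Segment: khusok-ra-k-akh.
voice: -v/ra → reflexive.
tense: -k → present.
polarity: -akh → negative.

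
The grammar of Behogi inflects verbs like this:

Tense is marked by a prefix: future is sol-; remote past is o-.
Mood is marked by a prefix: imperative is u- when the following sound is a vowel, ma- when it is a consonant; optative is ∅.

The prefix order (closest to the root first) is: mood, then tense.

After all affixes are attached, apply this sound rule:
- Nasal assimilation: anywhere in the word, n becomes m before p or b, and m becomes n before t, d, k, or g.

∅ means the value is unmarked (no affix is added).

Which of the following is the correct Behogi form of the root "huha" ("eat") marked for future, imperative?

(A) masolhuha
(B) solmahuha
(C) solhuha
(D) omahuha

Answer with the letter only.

B

Attach mood imperative ma- (before consonant 'h') → mahuha.
Attach tense future sol- → solmahuha.
Nasal assimilation: no change.
So the correct form is solmahuha, option (B).
(A) masolhuha is wrong: it has the affixes in the wrong order.
(D) omahuha is wrong: it uses remote past instead of future for tense.
(C) solhuha is wrong: it uses optative instead of imperative for mood.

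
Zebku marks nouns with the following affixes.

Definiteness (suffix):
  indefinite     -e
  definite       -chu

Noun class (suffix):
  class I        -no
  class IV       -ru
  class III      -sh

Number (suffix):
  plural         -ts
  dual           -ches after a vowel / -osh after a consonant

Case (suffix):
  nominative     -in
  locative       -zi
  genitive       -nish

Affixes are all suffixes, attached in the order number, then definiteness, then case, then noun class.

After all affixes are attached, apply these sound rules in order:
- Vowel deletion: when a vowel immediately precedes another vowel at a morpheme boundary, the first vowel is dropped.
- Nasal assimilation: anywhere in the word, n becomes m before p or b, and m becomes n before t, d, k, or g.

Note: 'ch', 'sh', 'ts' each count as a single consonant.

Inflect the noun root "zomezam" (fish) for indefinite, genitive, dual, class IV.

zomezamoshenishru

Attach number dual -osh (after consonant 'm') → zomezamosh.
Attach definiteness indefinite -e → zomezamoshe.
Attach case genitive -nish → zomezamoshenish.
Attach noun class class IV -ru → zomezamoshenishru.
Vowel deletion: no change.
Nasal assimilation: no change.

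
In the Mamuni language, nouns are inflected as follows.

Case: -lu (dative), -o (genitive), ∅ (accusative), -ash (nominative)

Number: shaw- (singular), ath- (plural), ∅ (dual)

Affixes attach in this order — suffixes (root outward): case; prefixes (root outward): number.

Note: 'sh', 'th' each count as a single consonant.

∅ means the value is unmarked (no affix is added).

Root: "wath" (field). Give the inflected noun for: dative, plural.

athwathlu

Attach case dative -lu → wathlu.
Attach number plural ath- → athwathlu.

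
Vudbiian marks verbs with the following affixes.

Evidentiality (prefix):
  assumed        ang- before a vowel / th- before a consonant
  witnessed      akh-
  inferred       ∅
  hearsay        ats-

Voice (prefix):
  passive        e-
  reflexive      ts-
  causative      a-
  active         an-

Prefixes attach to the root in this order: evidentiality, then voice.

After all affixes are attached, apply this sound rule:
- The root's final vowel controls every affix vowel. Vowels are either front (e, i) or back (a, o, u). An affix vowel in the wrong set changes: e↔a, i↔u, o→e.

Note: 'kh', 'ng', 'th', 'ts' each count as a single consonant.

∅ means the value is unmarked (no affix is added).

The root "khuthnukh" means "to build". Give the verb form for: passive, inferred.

akhuthnukh

evidentiality = inferred: zero marking, form stays khuthnukh.
Attach voice passive e- → ekhuthnukh.
Apply vowel harmony: ekhuthnukh → akhuthnukh.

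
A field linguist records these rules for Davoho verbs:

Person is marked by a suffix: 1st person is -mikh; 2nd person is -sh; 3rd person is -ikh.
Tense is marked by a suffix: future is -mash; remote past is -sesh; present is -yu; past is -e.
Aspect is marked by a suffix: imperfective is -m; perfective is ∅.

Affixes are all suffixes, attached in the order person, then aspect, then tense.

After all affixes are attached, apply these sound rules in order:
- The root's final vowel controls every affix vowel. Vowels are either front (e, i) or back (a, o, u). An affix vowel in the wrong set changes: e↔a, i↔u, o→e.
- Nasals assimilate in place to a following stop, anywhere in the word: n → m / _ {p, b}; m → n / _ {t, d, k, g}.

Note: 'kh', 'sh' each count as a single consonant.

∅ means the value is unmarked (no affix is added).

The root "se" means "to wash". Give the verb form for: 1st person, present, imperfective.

Attach person 1st person -mikh → semikh.
Attach aspect imperfective -m → semikhm.
Attach tense present -yu → semikhmyu.
Apply vowel harmony: semikhmyu → semikhmyi.
Nasal assimilation: no change.

semikhmyi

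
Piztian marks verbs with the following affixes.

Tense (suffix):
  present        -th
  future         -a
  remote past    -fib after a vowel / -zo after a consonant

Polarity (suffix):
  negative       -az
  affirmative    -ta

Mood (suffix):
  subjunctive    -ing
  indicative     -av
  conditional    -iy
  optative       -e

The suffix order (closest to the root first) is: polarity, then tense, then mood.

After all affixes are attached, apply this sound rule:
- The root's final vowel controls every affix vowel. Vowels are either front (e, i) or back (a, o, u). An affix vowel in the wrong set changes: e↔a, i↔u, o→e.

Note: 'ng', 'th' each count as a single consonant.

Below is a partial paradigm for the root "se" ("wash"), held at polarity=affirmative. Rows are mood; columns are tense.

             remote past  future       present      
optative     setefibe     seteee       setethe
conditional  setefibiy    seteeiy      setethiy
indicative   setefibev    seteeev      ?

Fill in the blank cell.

setethev

Attach polarity affirmative -ta → seta.
Attach tense present -th → setath.
Attach mood indicative -av → setathav.
Apply vowel harmony: setathav → setethev.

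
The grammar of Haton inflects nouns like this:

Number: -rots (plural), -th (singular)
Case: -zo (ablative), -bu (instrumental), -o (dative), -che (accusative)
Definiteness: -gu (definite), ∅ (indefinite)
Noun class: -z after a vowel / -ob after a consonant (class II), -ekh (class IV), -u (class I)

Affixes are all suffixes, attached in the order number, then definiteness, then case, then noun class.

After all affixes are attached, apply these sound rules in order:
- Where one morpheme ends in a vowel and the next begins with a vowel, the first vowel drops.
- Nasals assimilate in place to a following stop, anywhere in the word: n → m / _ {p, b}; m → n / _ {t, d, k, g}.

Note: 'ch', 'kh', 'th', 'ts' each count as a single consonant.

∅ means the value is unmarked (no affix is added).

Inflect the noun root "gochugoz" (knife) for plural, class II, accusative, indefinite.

Attach number plural -rots → gochugozrots.
definiteness = indefinite: zero marking, form stays gochugozrots.
Attach case accusative -che → gochugozrotsche.
Attach noun class class II -z (after vowel 'e') → gochugozrotschez.
Vowel deletion: no change.
Nasal assimilation: no change.

gochugozrotschez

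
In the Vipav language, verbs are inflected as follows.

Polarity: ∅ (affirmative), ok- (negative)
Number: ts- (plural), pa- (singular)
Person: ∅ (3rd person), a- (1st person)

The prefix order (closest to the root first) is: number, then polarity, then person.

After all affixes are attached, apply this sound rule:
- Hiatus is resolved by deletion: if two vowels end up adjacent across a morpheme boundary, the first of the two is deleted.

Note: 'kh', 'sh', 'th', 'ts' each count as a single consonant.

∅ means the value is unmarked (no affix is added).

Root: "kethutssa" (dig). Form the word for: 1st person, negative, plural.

Attach number plural ts- → tskethutssa.
Attach polarity negative ok- → oktskethutssa.
Attach person 1st person a- → aoktskethutssa.
Apply vowel deletion: aoktskethutssa → oktskethutssa.

oktskethutssa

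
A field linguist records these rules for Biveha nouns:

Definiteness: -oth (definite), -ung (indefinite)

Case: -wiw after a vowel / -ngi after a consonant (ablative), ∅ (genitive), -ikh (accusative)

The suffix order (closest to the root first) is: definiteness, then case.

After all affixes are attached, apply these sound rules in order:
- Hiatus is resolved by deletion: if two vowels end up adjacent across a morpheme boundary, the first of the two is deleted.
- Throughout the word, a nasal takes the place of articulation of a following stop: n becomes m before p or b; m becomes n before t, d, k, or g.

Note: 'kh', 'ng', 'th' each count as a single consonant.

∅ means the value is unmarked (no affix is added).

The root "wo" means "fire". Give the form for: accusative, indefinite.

wungikh

Attach definiteness indefinite -ung → woung.
Attach case accusative -ikh → woungikh.
Apply vowel deletion: woungikh → wungikh.
Nasal assimilation: no change.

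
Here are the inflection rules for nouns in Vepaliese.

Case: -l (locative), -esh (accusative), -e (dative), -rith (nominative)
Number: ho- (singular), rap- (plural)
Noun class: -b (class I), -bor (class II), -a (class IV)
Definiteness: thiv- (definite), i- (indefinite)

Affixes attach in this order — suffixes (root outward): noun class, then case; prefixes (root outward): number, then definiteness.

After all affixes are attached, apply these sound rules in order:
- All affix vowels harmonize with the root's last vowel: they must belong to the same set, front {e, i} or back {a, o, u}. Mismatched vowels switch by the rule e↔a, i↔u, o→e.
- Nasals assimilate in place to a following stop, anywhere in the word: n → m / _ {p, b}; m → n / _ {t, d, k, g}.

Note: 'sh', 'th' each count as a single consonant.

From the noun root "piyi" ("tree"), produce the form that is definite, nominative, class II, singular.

thivhepiyiberrith

Attach noun class class II -bor → piyibor.
Attach number singular ho- → hopiyibor.
Attach definiteness definite thiv- → thivhopiyibor.
Attach case nominative -rith → thivhopiyiborrith.
Apply vowel harmony: thivhopiyiborrith → thivhepiyiberrith.
Nasal assimilation: no change.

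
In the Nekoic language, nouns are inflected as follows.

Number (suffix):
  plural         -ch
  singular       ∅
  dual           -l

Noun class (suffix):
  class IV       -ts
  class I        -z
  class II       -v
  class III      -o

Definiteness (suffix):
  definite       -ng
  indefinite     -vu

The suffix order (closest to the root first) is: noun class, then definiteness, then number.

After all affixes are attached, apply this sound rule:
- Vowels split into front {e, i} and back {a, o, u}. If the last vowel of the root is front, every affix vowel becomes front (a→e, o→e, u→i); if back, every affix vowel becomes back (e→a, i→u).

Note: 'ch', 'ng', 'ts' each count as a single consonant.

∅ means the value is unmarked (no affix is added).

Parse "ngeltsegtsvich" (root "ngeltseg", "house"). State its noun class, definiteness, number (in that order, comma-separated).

Segment: ngeltseg-ts-vu-ch.
noun class: -ts → class IV.
definiteness: -vu → indefinite.
number: -ch → plural.

class IV, indefinite, plural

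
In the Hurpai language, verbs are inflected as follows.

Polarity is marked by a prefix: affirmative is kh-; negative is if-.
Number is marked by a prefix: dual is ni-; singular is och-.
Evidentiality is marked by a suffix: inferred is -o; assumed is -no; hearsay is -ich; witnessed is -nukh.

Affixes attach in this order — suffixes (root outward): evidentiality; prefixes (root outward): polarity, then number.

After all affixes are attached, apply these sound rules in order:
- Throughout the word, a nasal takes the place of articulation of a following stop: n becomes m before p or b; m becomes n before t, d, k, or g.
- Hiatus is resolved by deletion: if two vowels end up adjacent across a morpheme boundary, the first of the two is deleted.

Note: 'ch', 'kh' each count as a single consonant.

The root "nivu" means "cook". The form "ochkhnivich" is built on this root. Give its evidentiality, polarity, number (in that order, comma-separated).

Segment: och-kh-nivu-ich.
evidentiality: -ich → hearsay.
polarity: kh- → affirmative.
number: och- → singular.

hearsay, affirmative, singular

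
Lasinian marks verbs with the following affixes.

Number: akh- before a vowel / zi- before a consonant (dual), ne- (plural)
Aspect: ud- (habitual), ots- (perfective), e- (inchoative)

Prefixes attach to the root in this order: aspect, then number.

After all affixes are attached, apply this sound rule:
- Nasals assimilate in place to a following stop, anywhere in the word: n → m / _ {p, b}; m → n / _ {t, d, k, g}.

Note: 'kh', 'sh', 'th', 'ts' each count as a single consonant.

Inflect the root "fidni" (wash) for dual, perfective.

Attach aspect perfective ots- → otsfidni.
Attach number dual akh- (before vowel 'o') → akhotsfidni.
Nasal assimilation: no change.

akhotsfidni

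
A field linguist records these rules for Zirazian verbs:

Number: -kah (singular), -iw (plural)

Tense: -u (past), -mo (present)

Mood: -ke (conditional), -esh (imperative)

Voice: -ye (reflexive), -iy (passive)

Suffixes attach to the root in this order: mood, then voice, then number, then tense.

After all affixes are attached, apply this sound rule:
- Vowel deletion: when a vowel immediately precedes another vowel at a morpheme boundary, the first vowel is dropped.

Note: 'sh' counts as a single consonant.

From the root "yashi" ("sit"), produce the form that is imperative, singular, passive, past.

Attach mood imperative -esh → yashiesh.
Attach voice passive -iy → yashieshiy.
Attach number singular -kah → yashieshiykah.
Attach tense past -u → yashieshiykahu.
Apply vowel deletion: yashieshiykahu → yasheshiykahu.

yasheshiykahu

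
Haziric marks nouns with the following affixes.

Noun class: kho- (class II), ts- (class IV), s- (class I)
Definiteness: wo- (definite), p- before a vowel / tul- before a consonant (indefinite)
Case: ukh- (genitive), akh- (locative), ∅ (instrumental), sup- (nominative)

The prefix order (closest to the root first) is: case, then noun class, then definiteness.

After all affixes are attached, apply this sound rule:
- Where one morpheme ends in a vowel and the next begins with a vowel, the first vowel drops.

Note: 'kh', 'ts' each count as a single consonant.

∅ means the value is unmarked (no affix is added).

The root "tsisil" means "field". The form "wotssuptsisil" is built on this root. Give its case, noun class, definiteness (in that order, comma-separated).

nominative, class IV, definite

Segment: wo-ts-sup-tsisil.
case: sup- → nominative.
noun class: ts- → class IV.
definiteness: wo- → definite.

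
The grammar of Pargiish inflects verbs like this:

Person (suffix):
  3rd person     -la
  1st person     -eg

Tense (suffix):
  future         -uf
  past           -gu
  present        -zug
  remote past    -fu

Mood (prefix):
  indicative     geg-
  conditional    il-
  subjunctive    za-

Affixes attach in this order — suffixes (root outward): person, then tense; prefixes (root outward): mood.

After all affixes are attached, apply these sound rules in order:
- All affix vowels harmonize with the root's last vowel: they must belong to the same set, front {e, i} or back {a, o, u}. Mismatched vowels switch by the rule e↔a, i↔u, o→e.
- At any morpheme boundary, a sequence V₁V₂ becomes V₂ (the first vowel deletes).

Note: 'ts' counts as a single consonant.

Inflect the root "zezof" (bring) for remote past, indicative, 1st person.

gagzezofagfu

Attach mood indicative geg- → gegzezof.
Attach person 1st person -eg → gegzezofeg.
Attach tense remote past -fu → gegzezofegfu.
Apply vowel harmony: gegzezofegfu → gagzezofagfu.
Vowel deletion: no change.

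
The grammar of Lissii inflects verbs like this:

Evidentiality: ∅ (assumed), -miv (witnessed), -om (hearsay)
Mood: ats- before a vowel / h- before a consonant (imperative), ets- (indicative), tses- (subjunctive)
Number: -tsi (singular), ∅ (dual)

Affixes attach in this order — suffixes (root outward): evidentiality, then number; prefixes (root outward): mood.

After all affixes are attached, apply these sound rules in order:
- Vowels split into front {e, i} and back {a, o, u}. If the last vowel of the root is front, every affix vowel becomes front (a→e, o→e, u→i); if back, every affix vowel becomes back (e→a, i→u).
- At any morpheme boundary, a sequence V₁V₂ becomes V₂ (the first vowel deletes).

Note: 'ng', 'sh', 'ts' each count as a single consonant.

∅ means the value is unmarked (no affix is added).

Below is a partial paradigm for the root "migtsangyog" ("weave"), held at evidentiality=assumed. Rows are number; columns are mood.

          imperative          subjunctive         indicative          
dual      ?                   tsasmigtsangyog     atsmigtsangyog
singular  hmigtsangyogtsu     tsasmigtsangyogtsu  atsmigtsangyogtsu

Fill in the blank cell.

Attach mood imperative h- (before consonant 'm') → hmigtsangyog.
evidentiality = assumed: zero marking, form stays hmigtsangyog.
number = dual: zero marking, form stays hmigtsangyog.
Vowel harmony: no change.
Vowel deletion: no change.

hmigtsangyog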